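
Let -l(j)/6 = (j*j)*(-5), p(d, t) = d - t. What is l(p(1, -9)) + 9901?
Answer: 12901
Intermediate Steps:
l(j) = 30*j² (l(j) = -6*j*j*(-5) = -6*j²*(-5) = -(-30)*j² = 30*j²)
l(p(1, -9)) + 9901 = 30*(1 - 1*(-9))² + 9901 = 30*(1 + 9)² + 9901 = 30*10² + 9901 = 30*100 + 9901 = 3000 + 9901 = 12901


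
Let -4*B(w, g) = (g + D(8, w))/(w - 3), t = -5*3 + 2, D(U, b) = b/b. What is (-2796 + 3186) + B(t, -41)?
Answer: 3115/8 ≈ 389.38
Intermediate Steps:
D(U, b) = 1
t = -13 (t = -15 + 2 = -13)
B(w, g) = -(1 + g)/(4*(-3 + w)) (B(w, g) = -(g + 1)/(4*(w - 3)) = -(1 + g)/(4*(-3 + w)))
(-2796 + 3186) + B(t, -41) = (-2796 + 3186) + (-1 - 1*(-41))/(4*(-3 - 13)) = 390 + (1/4)*(-1 + 41)/(-16) = 390 + (1/4)*(-1/16)*40 = 390 - 5/8 = 3115/8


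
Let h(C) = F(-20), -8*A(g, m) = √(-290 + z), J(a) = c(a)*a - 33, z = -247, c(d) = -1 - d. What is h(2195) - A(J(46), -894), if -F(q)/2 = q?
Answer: 40 + I*√537/8 ≈ 40.0 + 2.8967*I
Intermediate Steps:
J(a) = -33 + a*(-1 - a) (J(a) = (-1 - a)*a - 33 = a*(-1 - a) - 33 = -33 + a*(-1 - a))
F(q) = -2*q
A(g, m) = -I*√537/8 (A(g, m) = -√(-290 - 247)/8 = -I*√537/8)
h(C) = 40 (h(C) = -2*(-20) = 40)
h(2195) - A(J(46), -894) = 40 - (-1)*I*√537/8 = 40 + I*√537/8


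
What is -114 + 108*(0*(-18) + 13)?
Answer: 1290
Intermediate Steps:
-114 + 108*(0*(-18) + 13) = -114 + 108*(0 + 13) = -114 + 108*13 = -114 + 1404 = 1290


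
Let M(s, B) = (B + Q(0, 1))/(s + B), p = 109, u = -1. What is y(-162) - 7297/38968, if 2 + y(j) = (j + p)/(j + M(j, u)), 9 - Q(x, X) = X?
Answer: -1914614677/1029261784 ≈ -1.8602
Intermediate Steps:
Q(x, X) = 9 - X
M(s, B) = (8 + B)/(B + s) (M(s, B) = (B + (9 - 1*1))/(s + B) = (B + (9 - 1))/(B + s) = (B + 8)/(B + s) = (8 + B)/(B + s))
y(j) = -2 + (109 + j)/(j + 7/(-1 + j)) (y(j) = -2 + (j + 109)/(j + (8 - 1)/(-1 + j)) = -2 + (109 + j)/(j + 7/(-1 + j)))
y(-162) - 7297/38968 = (-123 - 1*(-162)**2 + 110*(-162))/(7 + (-162)**2 - 1*(-162)) - 7297/38968 = (-123 - 1*26244 - 17820)/(7 + 26244 + 162) - 7297/38968 = (-123 - 26244 - 17820)/26413 - 1*7297/38968 = (1/26413)*(-44187) - 7297/38968 = -44187/26413 - 7297/38968 = -1914614677/1029261784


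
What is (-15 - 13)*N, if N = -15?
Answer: 420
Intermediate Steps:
(-15 - 13)*N = (-15 - 13)*(-15) = -28*(-15) = 420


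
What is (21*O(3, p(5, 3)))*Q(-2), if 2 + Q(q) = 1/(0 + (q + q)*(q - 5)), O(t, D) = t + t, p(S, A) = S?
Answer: -495/2 ≈ -247.50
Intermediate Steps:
O(t, D) = 2*t
Q(q) = -2 + 1/(2*q*(-5 + q)) (Q(q) = -2 + 1/(0 + (q + q)*(q - 5)) = -2 + 1/(0 + (2*q)*(-5 + q)) = -2 + 1/(0 + 2*q*(-5 + q)) = -2 + 1/(2*q*(-5 + q)))
(21*O(3, p(5, 3)))*Q(-2) = (21*(2*3))*((1/2)*(1 - 4*(-2)**2 + 20*(-2))/(-2*(-5 - 2))) = (21*6)*((1/2)*(-1/2)*(1 - 4*4 - 40)/(-7)) = 126*((1/2)*(-1/2)*(-1/7)*(1 - 16 - 40)) = 126*((1/2)*(-1/2)*(-1/7)*(-55)) = 126*(-55/28) = -495/2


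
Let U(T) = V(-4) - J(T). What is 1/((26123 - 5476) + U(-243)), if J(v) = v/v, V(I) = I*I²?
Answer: 1/20582 ≈ 4.8586e-5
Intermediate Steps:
V(I) = I³
J(v) = 1
U(T) = -65 (U(T) = (-4)³ - 1*1 = -64 - 1 = -65)
1/((26123 - 5476) + U(-243)) = 1/((26123 - 5476) - 65) = 1/(20647 - 65) = 1/20582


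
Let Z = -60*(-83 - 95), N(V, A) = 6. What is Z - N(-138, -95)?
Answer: 10674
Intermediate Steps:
Z = 10680 (Z = -60*(-178) = 10680)
Z - N(-138, -95) = 10680 - 1*6 = 10680 - 6 = 10674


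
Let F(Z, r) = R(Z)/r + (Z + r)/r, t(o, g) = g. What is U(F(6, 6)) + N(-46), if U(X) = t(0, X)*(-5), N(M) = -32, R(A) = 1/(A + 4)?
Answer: -505/12 ≈ -42.083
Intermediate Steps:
R(A) = 1/(4 + A)
F(Z, r) = 1/(r*(4 + Z)) + (Z + r)/r (F(Z, r) = 1/((4 + Z)*r) + (Z + r)/r = 1/(r*(4 + Z)) + (Z + r)/r)
U(X) = -5*X (U(X) = X*(-5) = -5*X)
U(F(6, 6)) + N(-46) = -5*(1 + (4 + 6)*(6 + 6))/(6*(4 + 6)) - 32 = -5*(1 + 10*12)/(6*10) - 32 = -5*(1 + 120)/(6*10) - 32 = -5*121/(6*10) - 32 = -5*121/60 - 32 = -121/12 - 32 = -505/12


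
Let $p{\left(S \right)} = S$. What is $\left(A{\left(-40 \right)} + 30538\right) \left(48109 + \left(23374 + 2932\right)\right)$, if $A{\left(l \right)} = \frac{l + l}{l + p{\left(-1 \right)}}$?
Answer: $2272630470$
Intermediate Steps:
$A{\left(l \right)} = \frac{2 l}{-1 + l}$ ($A{\left(l \right)} = \frac{l + l}{l - 1} = \frac{2 l}{-1 + l}$)
$\left(A{\left(-40 \right)} + 30538\right) \left(48109 + \left(23374 + 2932\right)\right) = \left(2 \left(-40\right) \frac{1}{-1 - 40} + 30538\right) \left(48109 + \left(23374 + 2932\right)\right) = \left(2 \left(-40\right) \frac{1}{-41} + 30538\right) \left(48109 + 26306\right) = \left(2 \left(-40\right) \left(- \frac{1}{41}\right) + 30538\right) 74415 = \left(\frac{80}{41} + 30538\right) 74415 = \frac{1252138}{41} \cdot 74415 = 2272630470$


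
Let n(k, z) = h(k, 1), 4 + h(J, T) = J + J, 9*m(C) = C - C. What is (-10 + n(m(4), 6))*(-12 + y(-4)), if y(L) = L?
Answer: 224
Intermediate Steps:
m(C) = 0 (m(C) = (C - C)/9 = (⅑)*0 = 0)
h(J, T) = -4 + 2*J (h(J, T) = -4 + (J + J) = -4 + 2*J)
n(k, z) = -4 + 2*k
(-10 + n(m(4), 6))*(-12 + y(-4)) = (-10 + (-4 + 2*0))*(-12 - 4) = (-10 + (-4 + 0))*(-16) = (-10 - 4)*(-16) = -14*(-16) = 224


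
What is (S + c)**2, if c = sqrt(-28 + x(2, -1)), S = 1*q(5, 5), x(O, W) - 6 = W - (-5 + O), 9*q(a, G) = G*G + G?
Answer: -80/9 + 40*I*sqrt(5)/3 ≈ -8.8889 + 29.814*I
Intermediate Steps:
q(a, G) = G/9 + G**2/9 (q(a, G) = (G*G + G)/9 = (G**2 + G)/9 = (G + G**2)/9 = G/9 + G**2/9)
x(O, W) = 11 + W - O (x(O, W) = 6 + (W - (-5 + O)) = 6 + (W + (5 - O)) = 6 + (5 + W - O) = 11 + W - O)
S = 10/3 (S = 1*((1/9)*5*(1 + 5)) = 1*((1/9)*5*6) = 1*(10/3) = 10/3 ≈ 3.3333)
c = 2*I*sqrt(5) (c = sqrt(-28 + (11 - 1 - 1*2)) = sqrt(-28 + (11 - 1 - 2)) = sqrt(-28 + 8) = sqrt(-20) = 2*I*sqrt(5) ≈ 4.4721*I)
(S + c)**2 = (10/3 + 2*I*sqrt(5))**2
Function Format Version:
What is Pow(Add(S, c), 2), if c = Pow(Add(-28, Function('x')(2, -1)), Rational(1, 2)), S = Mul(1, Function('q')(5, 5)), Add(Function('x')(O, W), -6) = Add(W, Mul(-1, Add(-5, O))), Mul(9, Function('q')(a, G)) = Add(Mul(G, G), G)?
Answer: Add(Rational(-80, 9), Mul(Rational(40, 3), I, Pow(5, Rational(1, 2)))) ≈ Add(-8.8889, Mul(29.814, I))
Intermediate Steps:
Function('q')(a, G) = Add(Mul(Rational(1, 9), G), Mul(Rational(1, 9), Pow(G, 2))) (Function('q')(a, G) = Mul(Rational(1, 9), Add(Mul(G, G), G)) = Mul(Rational(1, 9), Add(Pow(G, 2), G)) = Mul(Rational(1, 9), Add(G, Pow(G, 2))) = Add(Mul(Rational(1, 9), G), Mul(Rational(1, 9), Pow(G, 2))))
Function('x')(O, W) = Add(11, W, Mul(-1, O)) (Function('x')(O, W) = Add(6, Add(W, Mul(-1, Add(-5, O)))) = Add(6, Add(W, Add(5, Mul(-1, O)))) = Add(6, Add(5, W, Mul(-1, O))) = Add(11, W, Mul(-1, O)))
S = Rational(10, 3) (S = Mul(1, Mul(Rational(1, 9), 5, Add(1, 5))) = Mul(1, Mul(Rational(1, 9), 5, 6)) = Mul(1, Rational(10, 3)) = Rational(10, 3) ≈ 3.3333)
c = Mul(2, I, Pow(5, Rational(1, 2))) (c = Pow(Add(-28, Add(11, -1, Mul(-1, 2))), Rational(1, 2)) = Pow(Add(-28, Add(11, -1, -2)), Rational(1, 2)) = Pow(Add(-28, 8), Rational(1, 2)) = Pow(-20, Rational(1, 2)) = Mul(2, I, Pow(5, Rational(1, 2))) ≈ Mul(4.4721, I))
Pow(Add(S, c), 2) = Pow(Add(Rational(10, 3), Mul(2, I, Pow(5, Rational(1, 2)))), 2)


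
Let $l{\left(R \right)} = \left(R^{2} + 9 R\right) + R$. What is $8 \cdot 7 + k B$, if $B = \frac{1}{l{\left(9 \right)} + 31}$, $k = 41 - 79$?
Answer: $\frac{5637}{101} \approx 55.812$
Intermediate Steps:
$l{\left(R \right)} = R^{2} + 10 R$
$k = -38$ ($k = 41 - 79 = -38$)
$B = \frac{1}{202}$ ($B = \frac{1}{9 \left(10 + 9\right) + 31} = \frac{1}{9 \cdot 19 + 31} = \frac{1}{171 + 31} = \frac{1}{202} \approx 0.0049505$)
$8 \cdot 7 + k B = 8 \cdot 7 - \frac{19}{101} = 56 - \frac{19}{101} = \frac{5637}{101}$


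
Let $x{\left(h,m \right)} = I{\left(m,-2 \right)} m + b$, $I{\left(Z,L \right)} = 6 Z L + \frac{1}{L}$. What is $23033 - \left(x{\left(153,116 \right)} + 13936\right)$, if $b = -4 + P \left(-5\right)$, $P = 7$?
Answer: $170666$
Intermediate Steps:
$I{\left(Z,L \right)} = \frac{1}{L} + 6 L Z$ ($I{\left(Z,L \right)} = 6 L Z + \frac{1}{L} = \frac{1}{L} + 6 L Z$)
$b = -39$ ($b = -4 + 7 \left(-5\right) = -4 - 35 = -39$)
$x{\left(h,m \right)} = -39 + m \left(- \frac{1}{2} - 12 m\right)$ ($x{\left(h,m \right)} = \left(\frac{1}{-2} + 6 \left(-2\right) m\right) m - 39 = \left(- \frac{1}{2} - 12 m\right) m - 39 = m \left(- \frac{1}{2} - 12 m\right) - 39 = -39 + m \left(- \frac{1}{2} - 12 m\right)$)
$23033 - \left(x{\left(153,116 \right)} + 13936\right) = 23033 - \left(\left(-39 - 58 \left(1 + 24 \cdot 116\right)\right) + 13936\right) = 23033 - \left(\left(-39 - 58 \left(1 + 2784\right)\right) + 13936\right) = 23033 - \left(\left(-39 - 58 \cdot 2785\right) + 13936\right) = 23033 - \left(\left(-39 - 161530\right) + 13936\right) = 23033 - \left(-161569 + 13936\right) = 23033 - -147633 = 23033 + 147633 = 170666$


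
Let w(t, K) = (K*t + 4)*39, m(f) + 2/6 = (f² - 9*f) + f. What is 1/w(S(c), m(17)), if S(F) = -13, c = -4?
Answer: -1/77246 ≈ -1.2946e-5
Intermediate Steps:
m(f) = -⅓ + f² - 8*f (m(f) = -⅓ + ((f² - 9*f) + f) = -⅓ + (f² - 8*f) = -⅓ + f² - 8*f)
w(t, K) = 156 + 39*K*t (w(t, K) = (4 + K*t)*39 = 156 + 39*K*t)
1/w(S(c), m(17)) = 1/(156 + 39*(-⅓ + 17² - 8*17)*(-13)) = 1/(156 + 39*(-⅓ + 289 - 136)*(-13)) = 1/(156 + 39*(458/3)*(-13)) = 1/(156 - 77402) = 1/(-77246) = -1/77246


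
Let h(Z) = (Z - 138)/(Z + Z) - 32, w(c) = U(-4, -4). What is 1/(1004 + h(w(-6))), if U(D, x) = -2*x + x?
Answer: 4/3821 ≈ 0.0010468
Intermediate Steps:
U(D, x) = -x
w(c) = 4 (w(c) = -1*(-4) = 4)
h(Z) = -32 + (-138 + Z)/(2*Z) (h(Z) = (-138 + Z)/((2*Z)) - 32 = (-138 + Z)*(1/(2*Z)) - 32 = (-138 + Z)/(2*Z) - 32 = -32 + (-138 + Z)/(2*Z))
1/(1004 + h(w(-6))) = 1/(1004 + (-63/2 - 69/4)) = 1/(1004 - 195/4) = 1/(3821/4) = 4/3821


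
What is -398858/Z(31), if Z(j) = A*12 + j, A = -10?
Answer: 398858/89 ≈ 4481.5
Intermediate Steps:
Z(j) = -120 + j (Z(j) = -10*12 + j = -120 + j)
-398858/Z(31) = -398858/(-120 + 31) = -398858/(-89) = -398858*(-1/89) = 398858/89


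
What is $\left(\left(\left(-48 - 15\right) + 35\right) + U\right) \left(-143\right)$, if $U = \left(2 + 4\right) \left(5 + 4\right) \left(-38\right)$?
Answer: $297440$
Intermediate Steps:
$U = -2052$ ($U = 6 \cdot 9 \left(-38\right) = 54 \left(-38\right) = -2052$)
$\left(\left(\left(-48 - 15\right) + 35\right) + U\right) \left(-143\right) = \left(\left(\left(-48 - 15\right) + 35\right) - 2052\right) \left(-143\right) = \left(\left(-63 + 35\right) - 2052\right) \left(-143\right) = \left(-28 - 2052\right) \left(-143\right) = \left(-2080\right) \left(-143\right) = 297440$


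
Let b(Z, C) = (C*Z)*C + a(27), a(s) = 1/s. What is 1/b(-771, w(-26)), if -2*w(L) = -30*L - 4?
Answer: -27/3133874447 ≈ -8.6155e-9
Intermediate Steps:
w(L) = 2 + 15*L (w(L) = -(-30*L - 4)/2 = -(-4 - 30*L)/2 = 2 + 15*L)
b(Z, C) = 1/27 + Z*C² (b(Z, C) = (C*Z)*C + 1/27 = Z*C² + 1/27 = 1/27 + Z*C²)
1/b(-771, w(-26)) = 1/(1/27 - 771*(2 + 15*(-26))²) = 1/(1/27 - 771*(2 - 390)²) = 1/(1/27 - 771*(-388)²) = 1/(1/27 - 771*150544) = 1/(1/27 - 116069424) = 1/(-3133874447/27) = -27/3133874447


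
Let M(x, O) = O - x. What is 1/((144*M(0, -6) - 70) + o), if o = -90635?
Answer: -1/91569 ≈ -1.0921e-5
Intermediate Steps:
1/((144*M(0, -6) - 70) + o) = 1/((144*(-6 - 1*0) - 70) - 90635) = 1/((144*(-6 + 0) - 70) - 90635) = 1/((144*(-6) - 70) - 90635) = 1/((-864 - 70) - 90635) = 1/(-934 - 90635) = 1/(-91569) = -1/91569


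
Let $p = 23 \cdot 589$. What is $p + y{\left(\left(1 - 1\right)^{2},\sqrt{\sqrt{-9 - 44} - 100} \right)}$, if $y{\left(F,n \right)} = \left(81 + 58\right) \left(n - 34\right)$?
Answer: $8821 + 139 \sqrt{-100 + i \sqrt{53}} \approx 8871.6 + 1390.9 i$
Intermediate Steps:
$y{\left(F,n \right)} = -4726 + 139 n$ ($y{\left(F,n \right)} = 139 \left(-34 + n\right) = -4726 + 139 n$)
$p = 13547$
$p + y{\left(\left(1 - 1\right)^{2},\sqrt{\sqrt{-9 - 44} - 100} \right)} = 13547 - \left(4726 - 139 \sqrt{\sqrt{-9 - 44} - 100}\right) = 13547 - \left(4726 - 139 \sqrt{\sqrt{-53} - 100}\right) = 13547 - \left(4726 - 139 \sqrt{i \sqrt{53} - 100}\right) = 13547 - \left(4726 - 139 \sqrt{-100 + i \sqrt{53}}\right) = 8821 + 139 \sqrt{-100 + i \sqrt{53}}$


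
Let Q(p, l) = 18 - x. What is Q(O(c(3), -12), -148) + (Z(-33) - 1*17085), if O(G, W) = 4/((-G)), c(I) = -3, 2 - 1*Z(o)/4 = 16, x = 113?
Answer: -17236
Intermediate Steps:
Z(o) = -56 (Z(o) = 8 - 4*16 = 8 - 64 = -56)
O(G, W) = -4/G (O(G, W) = 4*(-1/G) = -4/G)
Q(p, l) = -95 (Q(p, l) = 18 - 1*113 = 18 - 113 = -95)
Q(O(c(3), -12), -148) + (Z(-33) - 1*17085) = -95 + (-56 - 1*17085) = -95 + (-56 - 17085) = -95 - 17141 = -17236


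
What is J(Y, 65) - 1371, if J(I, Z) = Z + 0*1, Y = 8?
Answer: -1306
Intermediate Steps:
J(I, Z) = Z (J(I, Z) = Z + 0 = Z)
J(Y, 65) - 1371 = 65 - 1371 = -1306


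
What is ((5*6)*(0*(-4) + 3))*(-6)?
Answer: -540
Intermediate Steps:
((5*6)*(0*(-4) + 3))*(-6) = (30*(0 + 3))*(-6) = (30*3)*(-6) = 90*(-6) = -540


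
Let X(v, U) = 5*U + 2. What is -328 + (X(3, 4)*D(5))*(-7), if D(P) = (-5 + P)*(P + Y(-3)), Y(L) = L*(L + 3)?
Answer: -328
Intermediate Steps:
X(v, U) = 2 + 5*U
Y(L) = L*(3 + L)
D(P) = P*(-5 + P) (D(P) = (-5 + P)*(P - 3*(3 - 3)) = (-5 + P)*(P - 3*0) = (-5 + P)*(P + 0) = (-5 + P)*P = P*(-5 + P))
-328 + (X(3, 4)*D(5))*(-7) = -328 + ((2 + 5*4)*(5*(-5 + 5)))*(-7) = -328 + ((2 + 20)*(5*0))*(-7) = -328 + (22*0)*(-7) = -328 + 0*(-7) = -328 + 0 = -328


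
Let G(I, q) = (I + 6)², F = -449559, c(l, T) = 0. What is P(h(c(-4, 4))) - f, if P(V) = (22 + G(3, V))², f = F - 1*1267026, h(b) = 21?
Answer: 1727194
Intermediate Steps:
G(I, q) = (6 + I)²
f = -1716585 (f = -449559 - 1*1267026 = -449559 - 1267026 = -1716585)
P(V) = 10609 (P(V) = (22 + (6 + 3)²)² = (22 + 9²)² = (22 + 81)² = 103² = 10609)
P(h(c(-4, 4))) - f = 10609 - 1*(-1716585) = 10609 + 1716585 = 1727194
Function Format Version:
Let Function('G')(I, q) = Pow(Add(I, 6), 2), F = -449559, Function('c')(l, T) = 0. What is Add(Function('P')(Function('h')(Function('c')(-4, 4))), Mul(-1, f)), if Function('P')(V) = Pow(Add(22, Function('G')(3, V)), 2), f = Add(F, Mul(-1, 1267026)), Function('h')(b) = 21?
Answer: 1727194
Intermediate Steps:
Function('G')(I, q) = Pow(Add(6, I), 2)
f = -1716585 (f = Add(-449559, Mul(-1, 1267026)) = Add(-449559, -1267026) = -1716585)
Function('P')(V) = 10609 (Function('P')(V) = Pow(Add(22, Pow(Add(6, 3), 2)), 2) = Pow(Add(22, Pow(9, 2)), 2) = Pow(Add(22, 81), 2) = Pow(103, 2) = 10609)
Add(Function('P')(Function('h')(Function('c')(-4, 4))), Mul(-1, f)) = Add(10609, Mul(-1, -1716585)) = Add(10609, 1716585) = 1727194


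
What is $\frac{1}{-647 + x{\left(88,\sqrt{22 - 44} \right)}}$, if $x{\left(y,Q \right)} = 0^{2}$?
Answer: $- \frac{1}{647} \approx -0.0015456$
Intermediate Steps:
$x{\left(y,Q \right)} = 0$
$\frac{1}{-647 + x{\left(88,\sqrt{22 - 44} \right)}} = \frac{1}{-647 + 0} = \frac{1}{-647} = - \frac{1}{647}$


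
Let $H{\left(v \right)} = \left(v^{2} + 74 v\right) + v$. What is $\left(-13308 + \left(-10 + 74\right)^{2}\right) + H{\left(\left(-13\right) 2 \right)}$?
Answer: $-10486$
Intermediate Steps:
$H{\left(v \right)} = v^{2} + 75 v$
$\left(-13308 + \left(-10 + 74\right)^{2}\right) + H{\left(\left(-13\right) 2 \right)} = \left(-13308 + \left(-10 + 74\right)^{2}\right) + \left(-13\right) 2 \left(75 - 26\right) = \left(-13308 + 64^{2}\right) - 26 \left(75 - 26\right) = \left(-13308 + 4096\right) - 1274 = -9212 - 1274 = -10486$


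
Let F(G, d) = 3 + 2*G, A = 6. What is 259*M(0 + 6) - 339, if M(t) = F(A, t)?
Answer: 3546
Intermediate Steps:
M(t) = 15 (M(t) = 3 + 2*6 = 3 + 12 = 15)
259*M(0 + 6) - 339 = 259*15 - 339 = 3885 - 339 = 3546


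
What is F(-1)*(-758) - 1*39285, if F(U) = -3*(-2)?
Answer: -43833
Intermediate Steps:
F(U) = 6
F(-1)*(-758) - 1*39285 = 6*(-758) - 1*39285 = -4548 - 39285 = -43833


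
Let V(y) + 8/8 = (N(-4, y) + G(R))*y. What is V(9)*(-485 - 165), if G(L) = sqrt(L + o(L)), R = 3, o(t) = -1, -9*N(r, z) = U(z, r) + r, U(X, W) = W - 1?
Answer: -5200 - 5850*sqrt(2) ≈ -13473.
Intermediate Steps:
U(X, W) = -1 + W
N(r, z) = 1/9 - 2*r/9 (N(r, z) = -((-1 + r) + r)/9 = -(-1 + 2*r)/9 = 1/9 - 2*r/9)
G(L) = sqrt(-1 + L) (G(L) = sqrt(L - 1) = sqrt(-1 + L))
V(y) = -1 + y*(1 + sqrt(2)) (V(y) = -1 + ((1/9 - 2/9*(-4)) + sqrt(-1 + 3))*y = -1 + ((1/9 + 8/9) + sqrt(2))*y = -1 + (1 + sqrt(2))*y = -1 + y*(1 + sqrt(2)))
V(9)*(-485 - 165) = (-1 + 9 + 9*sqrt(2))*(-485 - 165) = (8 + 9*sqrt(2))*(-650) = -5200 - 5850*sqrt(2)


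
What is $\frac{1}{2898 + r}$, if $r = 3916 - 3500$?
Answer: $\frac{1}{3314} \approx 0.00030175$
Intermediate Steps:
$r = 416$
$\frac{1}{2898 + r} = \frac{1}{2898 + 416} = \frac{1}{3314}$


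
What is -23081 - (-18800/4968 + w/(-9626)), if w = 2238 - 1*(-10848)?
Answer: -68970803960/2988873 ≈ -23076.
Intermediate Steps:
w = 13086 (w = 2238 + 10848 = 13086)
-23081 - (-18800/4968 + w/(-9626)) = -23081 - (-18800/4968 + 13086/(-9626)) = -23081 - (-18800*1/4968 + 13086*(-1/9626)) = -23081 - (-2350/621 - 6543/4813) = -23081 - 1*(-15373753/2988873) = -23081 + 15373753/2988873 = -68970803960/2988873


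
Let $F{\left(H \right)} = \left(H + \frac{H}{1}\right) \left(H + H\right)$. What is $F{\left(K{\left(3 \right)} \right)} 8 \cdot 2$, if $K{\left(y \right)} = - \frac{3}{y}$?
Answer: $64$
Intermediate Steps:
$F{\left(H \right)} = 4 H^{2}$ ($F{\left(H \right)} = \left(H + H 1\right) 2 H = \left(H + H\right) 2 H = 2 H 2 H = 4 H^{2}$)
$F{\left(K{\left(3 \right)} \right)} 8 \cdot 2 = 4 \left(- \frac{3}{3}\right)^{2} \cdot 8 \cdot 2 = 4 \left(\left(-3\right) \frac{1}{3}\right)^{2} \cdot 8 \cdot 2 = 4 \left(-1\right)^{2} \cdot 8 \cdot 2 = 4 \cdot 1 \cdot 8 \cdot 2 = 4 \cdot 8 \cdot 2 = 32 \cdot 2 = 64$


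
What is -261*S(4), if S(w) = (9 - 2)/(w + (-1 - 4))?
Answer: 1827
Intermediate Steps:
S(w) = 7/(-5 + w) (S(w) = 7/(w - 5) = 7/(-5 + w))
-261*S(4) = -1827/(-5 + 4) = -1827/(-1) = -1827*(-1) = -261*(-7) = 1827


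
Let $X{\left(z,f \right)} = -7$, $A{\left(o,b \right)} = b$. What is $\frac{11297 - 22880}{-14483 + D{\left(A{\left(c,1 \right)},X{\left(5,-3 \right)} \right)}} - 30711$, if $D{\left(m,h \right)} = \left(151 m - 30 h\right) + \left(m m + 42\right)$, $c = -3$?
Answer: $- \frac{11086374}{361} \approx -30710.0$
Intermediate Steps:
$D{\left(m,h \right)} = 42 + m^{2} - 30 h + 151 m$ ($D{\left(m,h \right)} = \left(- 30 h + 151 m\right) + \left(m^{2} + 42\right) = \left(- 30 h + 151 m\right) + \left(42 + m^{2}\right) = 42 + m^{2} - 30 h + 151 m$)
$\frac{11297 - 22880}{-14483 + D{\left(A{\left(c,1 \right)},X{\left(5,-3 \right)} \right)}} - 30711 = \frac{11297 - 22880}{-14483 + \left(42 + 1^{2} - -210 + 151 \cdot 1\right)} - 30711 = - \frac{11583}{-14483 + \left(42 + 1 + 210 + 151\right)} - 30711 = - \frac{11583}{-14483 + 404} - 30711 = - \frac{11583}{-14079} - 30711 = \left(-11583\right) \left(- \frac{1}{14079}\right) - 30711 = \frac{297}{361} - 30711 = - \frac{11086374}{361}$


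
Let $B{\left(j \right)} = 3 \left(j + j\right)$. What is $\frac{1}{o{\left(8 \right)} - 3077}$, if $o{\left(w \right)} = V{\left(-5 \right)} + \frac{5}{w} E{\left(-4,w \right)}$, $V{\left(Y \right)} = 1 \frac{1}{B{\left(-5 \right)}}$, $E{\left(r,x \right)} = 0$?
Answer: $- \frac{30}{92311} \approx -0.00032499$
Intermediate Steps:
$B{\left(j \right)} = 6 j$ ($B{\left(j \right)} = 3 \cdot 2 j = 6 j$)
$V{\left(Y \right)} = - \frac{1}{30}$ ($V{\left(Y \right)} = 1 \frac{1}{6 \left(-5\right)} = 1 \frac{1}{-30} = 1 \left(- \frac{1}{30}\right) = - \frac{1}{30}$)
$o{\left(w \right)} = - \frac{1}{30}$ ($o{\left(w \right)} = - \frac{1}{30} + \frac{5}{w} 0 = - \frac{1}{30} + 0 = - \frac{1}{30}$)
$\frac{1}{o{\left(8 \right)} - 3077} = \frac{1}{- \frac{1}{30} - 3077} = \frac{1}{- \frac{92311}{30}} = - \frac{30}{92311}$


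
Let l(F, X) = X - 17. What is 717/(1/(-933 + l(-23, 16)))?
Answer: -669678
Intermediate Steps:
l(F, X) = -17 + X
717/(1/(-933 + l(-23, 16))) = 717/(1/(-933 + (-17 + 16))) = 717/(1/(-933 - 1)) = 717/(1/(-934)) = 717/(-1/934) = 717*(-934) = -669678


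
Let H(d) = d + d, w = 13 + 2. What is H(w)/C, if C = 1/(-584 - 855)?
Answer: -43170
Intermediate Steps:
w = 15
C = -1/1439 (C = 1/(-1439) = -1/1439 ≈ -0.00069493)
H(d) = 2*d
H(w)/C = (2*15)/(-1/1439) = 30*(-1439) = -43170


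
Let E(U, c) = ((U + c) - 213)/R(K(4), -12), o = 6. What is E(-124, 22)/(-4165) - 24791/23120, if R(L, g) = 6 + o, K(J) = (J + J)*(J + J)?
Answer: -172517/161840 ≈ -1.0660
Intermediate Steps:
K(J) = 4*J² (K(J) = (2*J)*(2*J) = 4*J²)
R(L, g) = 12 (R(L, g) = 6 + 6 = 12)
E(U, c) = -71/4 + U/12 + c/12 (E(U, c) = ((U + c) - 213)/12 = (-213 + U + c)*(1/12) = -71/4 + U/12 + c/12)
E(-124, 22)/(-4165) - 24791/23120 = (-71/4 + (1/12)*(-124) + (1/12)*22)/(-4165) - 24791/23120 = (-71/4 - 31/3 + 11/6)*(-1/4165) - 24791*1/23120 = -105/4*(-1/4165) - 24791/23120 = 3/476 - 24791/23120 = -172517/161840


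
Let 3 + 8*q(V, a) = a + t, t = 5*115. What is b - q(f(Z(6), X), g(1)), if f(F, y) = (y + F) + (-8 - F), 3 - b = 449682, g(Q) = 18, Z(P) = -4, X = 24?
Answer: -1799011/4 ≈ -4.4975e+5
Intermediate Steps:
b = -449679 (b = 3 - 1*449682 = 3 - 449682 = -449679)
t = 575
f(F, y) = -8 + y (f(F, y) = (F + y) + (-8 - F) = -8 + y)
q(V, a) = 143/2 + a/8 (q(V, a) = -3/8 + (a + 575)/8 = -3/8 + (575 + a)/8 = -3/8 + (575/8 + a/8) = 143/2 + a/8)
b - q(f(Z(6), X), g(1)) = -449679 - (143/2 + (⅛)*18) = -449679 - (143/2 + 9/4) = -449679 - 1*295/4 = -449679 - 295/4 = -1799011/4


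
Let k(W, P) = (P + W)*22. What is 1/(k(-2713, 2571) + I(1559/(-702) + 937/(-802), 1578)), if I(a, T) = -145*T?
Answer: -1/231934 ≈ -4.3116e-6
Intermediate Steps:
k(W, P) = 22*P + 22*W
1/(k(-2713, 2571) + I(1559/(-702) + 937/(-802), 1578)) = 1/((22*2571 + 22*(-2713)) - 145*1578) = 1/((56562 - 59686) - 228810) = 1/(-3124 - 228810) = 1/(-231934) = -1/231934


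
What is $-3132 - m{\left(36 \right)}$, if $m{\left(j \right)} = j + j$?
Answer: $-3204$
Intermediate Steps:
$m{\left(j \right)} = 2 j$
$-3132 - m{\left(36 \right)} = -3132 - 2 \cdot 36 = -3132 - 72 = -3204$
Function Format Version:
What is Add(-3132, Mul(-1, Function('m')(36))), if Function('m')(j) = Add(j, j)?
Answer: -3204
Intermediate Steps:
Function('m')(j) = Mul(2, j)
Add(-3132, Mul(-1, Function('m')(36))) = Add(-3132, Mul(-1, Mul(2, 36))) = Add(-3132, Mul(-1, 72)) = Add(-3132, -72) = -3204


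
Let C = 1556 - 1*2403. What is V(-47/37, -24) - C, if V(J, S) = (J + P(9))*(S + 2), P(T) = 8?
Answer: 25861/37 ≈ 698.95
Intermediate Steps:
V(J, S) = (2 + S)*(8 + J) (V(J, S) = (J + 8)*(S + 2) = (8 + J)*(2 + S) = (2 + S)*(8 + J))
C = -847 (C = 1556 - 2403 = -847)
V(-47/37, -24) - C = (16 + 2*(-47/37) + 8*(-24) - 47/37*(-24)) - 1*(-847) = (16 + 2*(-47*1/37) - 192 - 47*1/37*(-24)) + 847 = (16 + 2*(-47/37) - 192 - 47/37*(-24)) + 847 = (16 - 94/37 - 192 + 1128/37) + 847 = -5478/37 + 847 = 25861/37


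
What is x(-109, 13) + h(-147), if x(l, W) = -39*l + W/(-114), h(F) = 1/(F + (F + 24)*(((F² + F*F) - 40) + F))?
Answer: 427495618141/100566240 ≈ 4250.9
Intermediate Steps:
h(F) = 1/(F + (24 + F)*(-40 + F + 2*F²)) (h(F) = 1/(F + (24 + F)*(((F² + F²) - 40) + F)) = 1/(F + (24 + F)*((2*F² - 40) + F)) = 1/(F + (24 + F)*((-40 + 2*F²) + F)) = 1/(F + (24 + F)*(-40 + F + 2*F²)))
x(l, W) = -39*l - W/114 (x(l, W) = -39*l + W*(-1/114) = -39*l - W/114)
x(-109, 13) + h(-147) = (-39*(-109) - 1/114*13) + 1/(-960 - 15*(-147) + 2*(-147)³ + 49*(-147)²) = (4251 - 13/114) + 1/(-960 + 2205 + 2*(-3176523) + 49*21609) = 484601/114 + 1/(-960 + 2205 - 6353046 + 1058841) = 484601/114 + 1/(-5292960) = 484601/114 - 1/5292960 = 427495618141/100566240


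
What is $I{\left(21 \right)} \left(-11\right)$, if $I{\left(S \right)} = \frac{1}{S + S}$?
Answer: $- \frac{11}{42} \approx -0.2619$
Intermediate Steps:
$I{\left(S \right)} = \frac{1}{2 S}$
$I{\left(21 \right)} \left(-11\right) = \frac{1}{2 \cdot 21} \left(-11\right) = \frac{1}{2} \cdot \frac{1}{21} \left(-11\right) = \frac{1}{42} \left(-11\right) = - \frac{11}{42}$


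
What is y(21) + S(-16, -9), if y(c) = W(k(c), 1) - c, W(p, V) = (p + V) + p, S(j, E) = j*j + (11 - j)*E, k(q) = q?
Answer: 35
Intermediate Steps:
S(j, E) = j² + E*(11 - j)
W(p, V) = V + 2*p (W(p, V) = (V + p) + p = V + 2*p)
y(c) = 1 + c (y(c) = (1 + 2*c) - c = 1 + c)
y(21) + S(-16, -9) = (1 + 21) + ((-16)² + 11*(-9) - 1*(-9)*(-16)) = 22 + (256 - 99 - 144) = 22 + 13 = 35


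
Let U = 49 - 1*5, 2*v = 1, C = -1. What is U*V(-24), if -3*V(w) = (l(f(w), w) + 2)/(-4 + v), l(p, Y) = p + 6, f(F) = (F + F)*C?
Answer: 704/3 ≈ 234.67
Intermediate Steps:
v = 1/2 (v = (1/2)*1 = 1/2 ≈ 0.50000)
f(F) = -2*F (f(F) = (F + F)*(-1) = (2*F)*(-1) = -2*F)
U = 44 (U = 49 - 5 = 44)
l(p, Y) = 6 + p
V(w) = 16/21 - 4*w/21 (V(w) = -((6 - 2*w) + 2)/(3*(-4 + 1/2)) = -(8 - 2*w)/(3*(-7/2)) = -(8 - 2*w)*(-2)/(3*7) = -(-16/7 + 4*w/7)/3 = 16/21 - 4*w/21)
U*V(-24) = 44*(16/21 - 4/21*(-24)) = 44*(16/21 + 32/7) = 44*(16/3) = 704/3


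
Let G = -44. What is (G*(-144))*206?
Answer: 1305216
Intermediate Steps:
(G*(-144))*206 = -44*(-144)*206 = 6336*206 = 1305216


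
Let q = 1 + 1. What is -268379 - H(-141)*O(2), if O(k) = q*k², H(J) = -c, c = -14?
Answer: -268491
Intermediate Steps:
q = 2
H(J) = 14 (H(J) = -1*(-14) = 14)
O(k) = 2*k²
-268379 - H(-141)*O(2) = -268379 - 14*2*2² = -268379 - 14*2*4 = -268379 - 14*8 = -268379 - 1*112 = -268379 - 112 = -268491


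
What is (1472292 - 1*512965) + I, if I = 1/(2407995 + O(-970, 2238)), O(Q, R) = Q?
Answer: 2309124072176/2407025 ≈ 9.5933e+5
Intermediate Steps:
I = 1/2407025 (I = 1/(2407995 - 970) = 1/2407025 ≈ 4.1545e-7)
(1472292 - 1*512965) + I = (1472292 - 1*512965) + 1/2407025 = (1472292 - 512965) + 1/2407025 = 959327 + 1/2407025 = 2309124072176/2407025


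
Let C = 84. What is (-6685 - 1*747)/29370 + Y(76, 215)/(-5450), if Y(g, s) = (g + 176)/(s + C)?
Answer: -605910842/2392994175 ≈ -0.25320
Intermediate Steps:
Y(g, s) = (176 + g)/(84 + s) (Y(g, s) = (g + 176)/(s + 84) = (176 + g)/(84 + s))
(-6685 - 1*747)/29370 + Y(76, 215)/(-5450) = (-6685 - 1*747)/29370 + ((176 + 76)/(84 + 215))/(-5450) = (-6685 - 747)*(1/29370) + (252/299)*(-1/5450) = -7432*1/29370 + ((1/299)*252)*(-1/5450) = -3716/14685 + (252/299)*(-1/5450) = -3716/14685 - 126/814775 = -605910842/2392994175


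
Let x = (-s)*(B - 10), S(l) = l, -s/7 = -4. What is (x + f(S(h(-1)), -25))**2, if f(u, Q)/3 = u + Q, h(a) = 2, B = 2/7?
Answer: 41209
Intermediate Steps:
s = 28 (s = -7*(-4) = 28)
B = 2/7 (B = 2*(1/7) = 2/7 ≈ 0.28571)
f(u, Q) = 3*Q + 3*u (f(u, Q) = 3*(u + Q) = 3*(Q + u) = 3*Q + 3*u)
x = 272 (x = (-1*28)*(2/7 - 10) = -28*(-68/7) = 272)
(x + f(S(h(-1)), -25))**2 = (272 + (3*(-25) + 3*2))**2 = (272 + (-75 + 6))**2 = (272 - 69)**2 = 203**2 = 41209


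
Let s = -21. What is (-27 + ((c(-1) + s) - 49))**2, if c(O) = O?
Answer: 9604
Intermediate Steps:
(-27 + ((c(-1) + s) - 49))**2 = (-27 + ((-1 - 21) - 49))**2 = (-27 + (-22 - 49))**2 = (-27 - 71)**2 = (-98)**2 = 9604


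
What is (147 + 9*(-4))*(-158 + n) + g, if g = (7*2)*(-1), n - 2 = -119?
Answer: -30539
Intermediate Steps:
n = -117 (n = 2 - 119 = -117)
g = -14 (g = 14*(-1) = -14)
(147 + 9*(-4))*(-158 + n) + g = (147 + 9*(-4))*(-158 - 117) - 14 = (147 - 36)*(-275) - 14 = 111*(-275) - 14 = -30525 - 14 = -30539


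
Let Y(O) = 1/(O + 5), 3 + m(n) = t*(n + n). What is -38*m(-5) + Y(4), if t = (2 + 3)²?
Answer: 86527/9 ≈ 9614.1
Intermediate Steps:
t = 25 (t = 5² = 25)
m(n) = -3 + 50*n (m(n) = -3 + 25*(n + n) = -3 + 25*(2*n) = -3 + 50*n)
Y(O) = 1/(5 + O)
-38*m(-5) + Y(4) = -38*(-3 + 50*(-5)) + 1/(5 + 4) = -38*(-3 - 250) + 1/9 = -38*(-253) + ⅑ = 9614 + ⅑ = 86527/9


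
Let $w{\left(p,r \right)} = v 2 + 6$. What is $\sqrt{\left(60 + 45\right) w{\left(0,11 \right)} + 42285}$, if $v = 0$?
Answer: $\sqrt{42915} \approx 207.16$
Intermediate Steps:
$w{\left(p,r \right)} = 6$ ($w{\left(p,r \right)} = 0 \cdot 2 + 6 = 0 + 6 = 6$)
$\sqrt{\left(60 + 45\right) w{\left(0,11 \right)} + 42285} = \sqrt{\left(60 + 45\right) 6 + 42285} = \sqrt{105 \cdot 6 + 42285} = \sqrt{630 + 42285} = \sqrt{42915}$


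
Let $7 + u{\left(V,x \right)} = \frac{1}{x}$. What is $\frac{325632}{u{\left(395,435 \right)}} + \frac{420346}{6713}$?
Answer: $- \frac{237404094934}{5108593} \approx -46472.0$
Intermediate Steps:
$u{\left(V,x \right)} = -7 + \frac{1}{x}$
$\frac{325632}{u{\left(395,435 \right)}} + \frac{420346}{6713} = \frac{325632}{-7 + \frac{1}{435}} + \frac{420346}{6713} = \frac{325632}{-7 + \frac{1}{435}} + 420346 \cdot \frac{1}{6713} = \frac{325632}{- \frac{3044}{435}} + \frac{420346}{6713} = 325632 \left(- \frac{435}{3044}\right) + \frac{420346}{6713} = - \frac{35412480}{761} + \frac{420346}{6713} = - \frac{237404094934}{5108593}$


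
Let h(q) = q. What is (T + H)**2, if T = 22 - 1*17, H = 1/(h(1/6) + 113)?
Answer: 11566801/461041 ≈ 25.088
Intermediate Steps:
H = 6/679 (H = 1/(1/6 + 113) = 1/(679/6) = 6/679 ≈ 0.0088365)
T = 5 (T = 22 - 17 = 5)
(T + H)**2 = (5 + 6/679)**2 = (3401/679)**2 = 11566801/461041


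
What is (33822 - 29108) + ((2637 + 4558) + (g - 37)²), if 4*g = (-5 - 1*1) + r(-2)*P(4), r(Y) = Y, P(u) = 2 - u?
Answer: 53261/4 ≈ 13315.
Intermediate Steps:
g = -½ (g = ((-5 - 1*1) - 2*(2 - 1*4))/4 = ((-5 - 1) - 2*(2 - 4))/4 = (-6 - 2*(-2))/4 = (-6 + 4)/4 = (¼)*(-2) = -½ ≈ -0.50000)
(33822 - 29108) + ((2637 + 4558) + (g - 37)²) = (33822 - 29108) + ((2637 + 4558) + (-½ - 37)²) = 4714 + (7195 + (-75/2)²) = 4714 + (7195 + 5625/4) = 4714 + 34405/4 = 53261/4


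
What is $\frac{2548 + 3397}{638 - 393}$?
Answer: $\frac{1189}{49} \approx 24.265$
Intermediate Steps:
$\frac{2548 + 3397}{638 - 393} = \frac{5945}{245} = 5945 \cdot \frac{1}{245} = \frac{1189}{49}$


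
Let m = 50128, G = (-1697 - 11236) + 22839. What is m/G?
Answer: 1928/381 ≈ 5.0604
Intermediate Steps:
G = 9906 (G = -12933 + 22839 = 9906)
m/G = 50128/9906 = 50128*(1/9906) = 1928/381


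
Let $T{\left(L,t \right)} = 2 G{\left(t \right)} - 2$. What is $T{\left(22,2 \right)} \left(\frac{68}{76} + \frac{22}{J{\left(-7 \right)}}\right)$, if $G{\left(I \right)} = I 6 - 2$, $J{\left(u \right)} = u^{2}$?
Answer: $\frac{22518}{931} \approx 24.187$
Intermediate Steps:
$G{\left(I \right)} = -2 + 6 I$ ($G{\left(I \right)} = 6 I - 2 = -2 + 6 I$)
$T{\left(L,t \right)} = -6 + 12 t$ ($T{\left(L,t \right)} = 2 \left(-2 + 6 t\right) - 2 = \left(-4 + 12 t\right) - 2 = -6 + 12 t$)
$T{\left(22,2 \right)} \left(\frac{68}{76} + \frac{22}{J{\left(-7 \right)}}\right) = \left(-6 + 12 \cdot 2\right) \left(\frac{68}{76} + \frac{22}{\left(-7\right)^{2}}\right) = \left(-6 + 24\right) \left(68 \cdot \frac{1}{76} + \frac{22}{49}\right) = 18 \left(\frac{17}{19} + 22 \cdot \frac{1}{49}\right) = 18 \left(\frac{17}{19} + \frac{22}{49}\right) = 18 \cdot \frac{1251}{931} = \frac{22518}{931}$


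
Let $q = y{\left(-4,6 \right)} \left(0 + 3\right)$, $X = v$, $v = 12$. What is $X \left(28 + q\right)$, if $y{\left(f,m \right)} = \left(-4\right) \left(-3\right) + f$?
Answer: $624$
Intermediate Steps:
$y{\left(f,m \right)} = 12 + f$
$X = 12$
$q = 24$ ($q = \left(12 - 4\right) \left(0 + 3\right) = 8 \cdot 3 = 24$)
$X \left(28 + q\right) = 12 \left(28 + 24\right) = 12 \cdot 52 = 624$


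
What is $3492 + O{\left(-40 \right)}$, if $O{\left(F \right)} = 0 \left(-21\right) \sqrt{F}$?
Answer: $3492$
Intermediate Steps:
$O{\left(F \right)} = 0$ ($O{\left(F \right)} = 0 \sqrt{F} = 0$)
$3492 + O{\left(-40 \right)} = 3492 + 0 = 3492$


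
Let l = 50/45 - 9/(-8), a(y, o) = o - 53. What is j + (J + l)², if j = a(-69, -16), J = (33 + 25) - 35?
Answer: 2943793/5184 ≈ 567.86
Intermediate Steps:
a(y, o) = -53 + o
J = 23 (J = 58 - 35 = 23)
j = -69 (j = -53 - 16 = -69)
l = 161/72 (l = 50*(1/45) - 9*(-⅛) = 10/9 + 9/8 = 161/72 ≈ 2.2361)
j + (J + l)² = -69 + (23 + 161/72)² = -69 + (1817/72)² = -69 + 3301489/5184 = 2943793/5184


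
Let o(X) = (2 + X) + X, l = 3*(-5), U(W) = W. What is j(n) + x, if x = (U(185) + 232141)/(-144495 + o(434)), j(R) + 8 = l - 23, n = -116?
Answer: -2279692/47875 ≈ -47.618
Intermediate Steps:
l = -15
o(X) = 2 + 2*X
j(R) = -46 (j(R) = -8 + (-15 - 23) = -8 - 38 = -46)
x = -77442/47875 (x = (185 + 232141)/(-144495 + (2 + 2*434)) = 232326/(-144495 + (2 + 868)) = 232326/(-144495 + 870) = 232326/(-143625) = 232326*(-1/143625) = -77442/47875 ≈ -1.6176)
j(n) + x = -46 - 77442/47875 = -2279692/47875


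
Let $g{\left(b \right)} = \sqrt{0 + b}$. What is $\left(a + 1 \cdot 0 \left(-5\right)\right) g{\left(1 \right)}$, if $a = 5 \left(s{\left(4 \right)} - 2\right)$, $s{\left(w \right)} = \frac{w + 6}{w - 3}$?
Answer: $40$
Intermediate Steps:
$s{\left(w \right)} = \frac{6 + w}{-3 + w}$
$g{\left(b \right)} = \sqrt{b}$
$a = 40$ ($a = 5 \left(\frac{6 + 4}{-3 + 4} - 2\right) = 5 \left(1^{-1} \cdot 10 - 2\right) = 5 \left(1 \cdot 10 - 2\right) = 5 \left(10 - 2\right) = 5 \cdot 8 = 40$)
$\left(a + 1 \cdot 0 \left(-5\right)\right) g{\left(1 \right)} = \left(40 + 1 \cdot 0 \left(-5\right)\right) \sqrt{1} = \left(40 + 0 \left(-5\right)\right) 1 = \left(40 + 0\right) 1 = 40 \cdot 1 = 40$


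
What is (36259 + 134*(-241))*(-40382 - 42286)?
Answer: -327778620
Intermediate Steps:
(36259 + 134*(-241))*(-40382 - 42286) = (36259 - 32294)*(-82668) = 3965*(-82668) = -327778620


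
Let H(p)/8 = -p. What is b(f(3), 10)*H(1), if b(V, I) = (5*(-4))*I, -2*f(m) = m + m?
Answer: 1600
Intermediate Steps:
f(m) = -m (f(m) = -(m + m)/2 = -m)
H(p) = -8*p (H(p) = 8*(-p) = -8*p)
b(V, I) = -20*I
b(f(3), 10)*H(1) = (-20*10)*(-8*1) = -200*(-8) = 1600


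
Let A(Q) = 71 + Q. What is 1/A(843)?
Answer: 1/914 ≈ 0.0010941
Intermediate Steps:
1/A(843) = 1/(71 + 843) = 1/914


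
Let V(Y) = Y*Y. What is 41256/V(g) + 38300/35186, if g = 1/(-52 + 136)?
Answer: 5121363416398/17593 ≈ 2.9110e+8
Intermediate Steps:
g = 1/84 ≈ 0.011905
V(Y) = Y**2
41256/V(g) + 38300/35186 = 41256/((1/84)**2) + 38300/35186 = 41256/(1/7056) + 38300*(1/35186) = 41256*7056 + 19150/17593 = 291102336 + 19150/17593 = 5121363416398/17593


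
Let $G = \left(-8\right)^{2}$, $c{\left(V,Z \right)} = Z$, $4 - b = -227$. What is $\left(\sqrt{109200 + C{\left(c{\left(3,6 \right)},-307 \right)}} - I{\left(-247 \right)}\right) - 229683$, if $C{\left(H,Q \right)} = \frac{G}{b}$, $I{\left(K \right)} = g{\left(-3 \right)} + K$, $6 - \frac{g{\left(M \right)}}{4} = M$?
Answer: $-229472 + \frac{4 \sqrt{364189749}}{231} \approx -2.2914 \cdot 10^{5}$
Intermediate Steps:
$b = 231$ ($b = 4 - -227 = 4 + 227 = 231$)
$g{\left(M \right)} = 24 - 4 M$
$G = 64$
$I{\left(K \right)} = 36 + K$ ($I{\left(K \right)} = \left(24 - -12\right) + K = \left(24 + 12\right) + K = 36 + K$)
$C{\left(H,Q \right)} = \frac{64}{231}$
$\left(\sqrt{109200 + C{\left(c{\left(3,6 \right)},-307 \right)}} - I{\left(-247 \right)}\right) - 229683 = \left(\sqrt{109200 + \frac{64}{231}} - \left(36 - 247\right)\right) - 229683 = \left(\sqrt{\frac{25225264}{231}} - -211\right) - 229683 = \left(\frac{4 \sqrt{364189749}}{231} + 211\right) - 229683 = \left(211 + \frac{4 \sqrt{364189749}}{231}\right) - 229683 = -229472 + \frac{4 \sqrt{364189749}}{231}$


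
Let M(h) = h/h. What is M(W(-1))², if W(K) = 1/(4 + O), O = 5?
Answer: 1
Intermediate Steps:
W(K) = ⅑ (W(K) = 1/(4 + 5) = 1/9 = ⅑)
M(h) = 1
M(W(-1))² = 1² = 1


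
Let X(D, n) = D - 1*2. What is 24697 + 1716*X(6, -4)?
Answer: 31561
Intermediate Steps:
X(D, n) = -2 + D (X(D, n) = D - 2 = -2 + D)
24697 + 1716*X(6, -4) = 24697 + 1716*(-2 + 6) = 24697 + 1716*4 = 24697 + 6864 = 31561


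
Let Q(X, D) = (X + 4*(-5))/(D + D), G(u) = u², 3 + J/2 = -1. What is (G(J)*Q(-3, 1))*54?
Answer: -39744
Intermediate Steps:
J = -8 (J = -6 + 2*(-1) = -6 - 2 = -8)
Q(X, D) = (-20 + X)/(2*D) (Q(X, D) = (X - 20)/((2*D)) = (-20 + X)*(1/(2*D)) = (-20 + X)/(2*D))
(G(J)*Q(-3, 1))*54 = ((-8)²*((½)*(-20 - 3)/1))*54 = (64*((½)*1*(-23)))*54 = (64*(-23/2))*54 = -736*54 = -39744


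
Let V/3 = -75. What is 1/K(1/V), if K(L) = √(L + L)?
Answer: -15*I*√2/2 ≈ -10.607*I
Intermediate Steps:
V = -225 (V = 3*(-75) = -225)
K(L) = √2*√L (K(L) = √(2*L) = √2*√L)
1/K(1/V) = 1/(√2*√(1/(-225))) = 1/(√2*√(-1/225)) = 1/(√2*(I/15)) = 1/(I*√2/15) = -15*I*√2/2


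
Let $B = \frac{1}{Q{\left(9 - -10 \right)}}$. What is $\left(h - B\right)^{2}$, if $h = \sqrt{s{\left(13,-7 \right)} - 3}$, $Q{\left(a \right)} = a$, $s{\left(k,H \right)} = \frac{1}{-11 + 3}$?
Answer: $\frac{\left(4 - 95 i \sqrt{2}\right)^{2}}{5776} \approx -3.1222 - 0.18608 i$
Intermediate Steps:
$s{\left(k,H \right)} = - \frac{1}{8}$ ($s{\left(k,H \right)} = \frac{1}{-8} = - \frac{1}{8}$)
$B = \frac{1}{19}$ ($B = \frac{1}{9 - -10} = \frac{1}{9 + 10} = \frac{1}{19} \approx 0.052632$)
$h = \frac{5 i \sqrt{2}}{4}$ ($h = \sqrt{- \frac{1}{8} - 3} = \sqrt{- \frac{25}{8}} = \frac{5 i \sqrt{2}}{4} \approx 1.7678 i$)
$\left(h - B\right)^{2} = \left(\frac{5 i \sqrt{2}}{4} - \frac{1}{19}\right)^{2} = \left(- \frac{1}{19} + \frac{5 i \sqrt{2}}{4}\right)^{2}$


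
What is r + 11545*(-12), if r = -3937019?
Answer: -4075559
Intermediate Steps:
r + 11545*(-12) = -3937019 + 11545*(-12) = -3937019 - 138540 = -4075559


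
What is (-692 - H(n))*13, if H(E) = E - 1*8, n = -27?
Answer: -8541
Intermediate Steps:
H(E) = -8 + E (H(E) = E - 8 = -8 + E)
(-692 - H(n))*13 = (-692 - (-8 - 27))*13 = (-692 - 1*(-35))*13 = (-692 + 35)*13 = -657*13 = -8541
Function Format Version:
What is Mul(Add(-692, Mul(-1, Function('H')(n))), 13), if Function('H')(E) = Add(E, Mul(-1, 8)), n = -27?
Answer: -8541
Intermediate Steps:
Function('H')(E) = Add(-8, E) (Function('H')(E) = Add(E, -8) = Add(-8, E))
Mul(Add(-692, Mul(-1, Function('H')(n))), 13) = Mul(Add(-692, Mul(-1, Add(-8, -27))), 13) = Mul(Add(-692, Mul(-1, -35)), 13) = Mul(Add(-692, 35), 13) = Mul(-657, 13) = -8541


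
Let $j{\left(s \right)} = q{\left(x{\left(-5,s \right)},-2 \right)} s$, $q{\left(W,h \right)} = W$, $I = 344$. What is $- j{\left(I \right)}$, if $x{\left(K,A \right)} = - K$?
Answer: $-1720$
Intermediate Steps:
$j{\left(s \right)} = 5 s$ ($j{\left(s \right)} = \left(-1\right) \left(-5\right) s = 5 s$)
$- j{\left(I \right)} = - 5 \cdot 344 = \left(-1\right) 1720 = -1720$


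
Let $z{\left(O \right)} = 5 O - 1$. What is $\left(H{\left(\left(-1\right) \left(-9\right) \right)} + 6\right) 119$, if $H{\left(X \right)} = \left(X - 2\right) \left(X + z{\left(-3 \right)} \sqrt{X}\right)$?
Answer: $-31773$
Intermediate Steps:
$z{\left(O \right)} = -1 + 5 O$
$H{\left(X \right)} = \left(-2 + X\right) \left(X - 16 \sqrt{X}\right)$ ($H{\left(X \right)} = \left(X - 2\right) \left(X + \left(-1 + 5 \left(-3\right)\right) \sqrt{X}\right) = \left(-2 + X\right) \left(X + \left(-1 - 15\right) \sqrt{X}\right) = \left(-2 + X\right) \left(X - 16 \sqrt{X}\right)$)
$\left(H{\left(\left(-1\right) \left(-9\right) \right)} + 6\right) 119 = \left(\left(\left(\left(-1\right) \left(-9\right)\right)^{2} - 16 \left(\left(-1\right) \left(-9\right)\right)^{\frac{3}{2}} - 2 \left(\left(-1\right) \left(-9\right)\right) + 32 \sqrt{\left(-1\right) \left(-9\right)}\right) + 6\right) 119 = \left(\left(9^{2} - 16 \cdot 9^{\frac{3}{2}} - 18 + 32 \sqrt{9}\right) + 6\right) 119 = \left(\left(81 - 432 - 18 + 32 \cdot 3\right) + 6\right) 119 = \left(\left(81 - 432 - 18 + 96\right) + 6\right) 119 = \left(-273 + 6\right) 119 = \left(-267\right) 119 = -31773$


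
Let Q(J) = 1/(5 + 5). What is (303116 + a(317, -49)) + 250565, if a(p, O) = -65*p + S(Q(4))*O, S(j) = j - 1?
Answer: 5331201/10 ≈ 5.3312e+5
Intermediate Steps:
Q(J) = ⅒ (Q(J) = 1/10 = ⅒)
S(j) = -1 + j
a(p, O) = -65*p - 9*O/10 (a(p, O) = -65*p + (-1 + ⅒)*O = -65*p - 9*O/10)
(303116 + a(317, -49)) + 250565 = (303116 + (-65*317 - 9/10*(-49))) + 250565 = (303116 + (-20605 + 441/10)) + 250565 = (303116 - 205609/10) + 250565 = 2825551/10 + 250565 = 5331201/10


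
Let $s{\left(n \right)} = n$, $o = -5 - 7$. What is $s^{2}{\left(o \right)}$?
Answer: $144$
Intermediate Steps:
$o = -12$
$s^{2}{\left(o \right)} = \left(-12\right)^{2} = 144$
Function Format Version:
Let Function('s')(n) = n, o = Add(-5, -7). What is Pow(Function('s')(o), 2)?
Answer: 144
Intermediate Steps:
o = -12
Pow(Function('s')(o), 2) = Pow(-12, 2) = 144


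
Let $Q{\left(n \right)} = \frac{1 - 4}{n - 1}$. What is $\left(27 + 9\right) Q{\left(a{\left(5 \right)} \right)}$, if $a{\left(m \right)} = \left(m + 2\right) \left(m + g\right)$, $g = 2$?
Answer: $- \frac{9}{4} \approx -2.25$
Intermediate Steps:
$a{\left(m \right)} = \left(2 + m\right)^{2}$ ($a{\left(m \right)} = \left(m + 2\right) \left(m + 2\right) = \left(2 + m\right) \left(2 + m\right) = \left(2 + m\right)^{2}$)
$Q{\left(n \right)} = - \frac{3}{-1 + n}$
$\left(27 + 9\right) Q{\left(a{\left(5 \right)} \right)} = \left(27 + 9\right) \left(- \frac{3}{-1 + \left(4 + 5^{2} + 4 \cdot 5\right)}\right) = 36 \left(- \frac{3}{-1 + \left(4 + 25 + 20\right)}\right) = 36 \left(- \frac{3}{-1 + 49}\right) = 36 \left(- \frac{3}{48}\right) = 36 \left(\left(-3\right) \frac{1}{48}\right) = 36 \left(- \frac{1}{16}\right) = - \frac{9}{4}$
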